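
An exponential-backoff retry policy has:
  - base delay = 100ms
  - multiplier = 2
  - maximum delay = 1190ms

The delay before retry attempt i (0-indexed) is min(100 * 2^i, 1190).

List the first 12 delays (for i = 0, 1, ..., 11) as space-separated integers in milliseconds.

Computing each delay:
  i=0: min(100*2^0, 1190) = 100
  i=1: min(100*2^1, 1190) = 200
  i=2: min(100*2^2, 1190) = 400
  i=3: min(100*2^3, 1190) = 800
  i=4: min(100*2^4, 1190) = 1190
  i=5: min(100*2^5, 1190) = 1190
  i=6: min(100*2^6, 1190) = 1190
  i=7: min(100*2^7, 1190) = 1190
  i=8: min(100*2^8, 1190) = 1190
  i=9: min(100*2^9, 1190) = 1190
  i=10: min(100*2^10, 1190) = 1190
  i=11: min(100*2^11, 1190) = 1190

Answer: 100 200 400 800 1190 1190 1190 1190 1190 1190 1190 1190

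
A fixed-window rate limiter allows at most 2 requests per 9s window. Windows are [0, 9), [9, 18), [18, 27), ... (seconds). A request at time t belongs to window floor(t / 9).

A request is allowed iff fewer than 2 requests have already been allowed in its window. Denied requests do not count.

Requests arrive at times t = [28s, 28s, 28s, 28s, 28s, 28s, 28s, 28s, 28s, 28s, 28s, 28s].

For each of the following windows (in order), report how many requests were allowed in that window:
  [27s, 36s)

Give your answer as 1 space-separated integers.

Processing requests:
  req#1 t=28s (window 3): ALLOW
  req#2 t=28s (window 3): ALLOW
  req#3 t=28s (window 3): DENY
  req#4 t=28s (window 3): DENY
  req#5 t=28s (window 3): DENY
  req#6 t=28s (window 3): DENY
  req#7 t=28s (window 3): DENY
  req#8 t=28s (window 3): DENY
  req#9 t=28s (window 3): DENY
  req#10 t=28s (window 3): DENY
  req#11 t=28s (window 3): DENY
  req#12 t=28s (window 3): DENY

Allowed counts by window: 2

Answer: 2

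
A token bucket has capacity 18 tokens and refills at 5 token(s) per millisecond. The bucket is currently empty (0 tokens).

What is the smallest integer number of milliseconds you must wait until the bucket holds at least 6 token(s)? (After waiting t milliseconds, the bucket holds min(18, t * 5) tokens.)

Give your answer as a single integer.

Answer: 2

Derivation:
Need t * 5 >= 6, so t >= 6/5.
Smallest integer t = ceil(6/5) = 2.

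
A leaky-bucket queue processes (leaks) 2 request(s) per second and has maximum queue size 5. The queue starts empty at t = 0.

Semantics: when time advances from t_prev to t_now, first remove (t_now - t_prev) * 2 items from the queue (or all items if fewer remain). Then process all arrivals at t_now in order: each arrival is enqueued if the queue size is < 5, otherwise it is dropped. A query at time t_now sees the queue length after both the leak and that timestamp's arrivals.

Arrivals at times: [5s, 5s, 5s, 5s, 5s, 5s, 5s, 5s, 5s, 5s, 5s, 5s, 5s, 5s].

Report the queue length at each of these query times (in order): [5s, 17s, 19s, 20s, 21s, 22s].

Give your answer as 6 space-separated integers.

Queue lengths at query times:
  query t=5s: backlog = 5
  query t=17s: backlog = 0
  query t=19s: backlog = 0
  query t=20s: backlog = 0
  query t=21s: backlog = 0
  query t=22s: backlog = 0

Answer: 5 0 0 0 0 0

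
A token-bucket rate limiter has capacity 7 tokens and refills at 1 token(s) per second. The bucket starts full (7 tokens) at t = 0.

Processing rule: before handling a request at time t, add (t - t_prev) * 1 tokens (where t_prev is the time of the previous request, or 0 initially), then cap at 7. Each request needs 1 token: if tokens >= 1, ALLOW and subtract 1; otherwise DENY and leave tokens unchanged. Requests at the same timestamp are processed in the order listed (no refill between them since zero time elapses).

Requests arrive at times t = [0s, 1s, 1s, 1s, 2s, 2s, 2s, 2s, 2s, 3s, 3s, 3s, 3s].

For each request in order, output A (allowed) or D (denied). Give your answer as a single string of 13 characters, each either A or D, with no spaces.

Simulating step by step:
  req#1 t=0s: ALLOW
  req#2 t=1s: ALLOW
  req#3 t=1s: ALLOW
  req#4 t=1s: ALLOW
  req#5 t=2s: ALLOW
  req#6 t=2s: ALLOW
  req#7 t=2s: ALLOW
  req#8 t=2s: ALLOW
  req#9 t=2s: ALLOW
  req#10 t=3s: ALLOW
  req#11 t=3s: DENY
  req#12 t=3s: DENY
  req#13 t=3s: DENY

Answer: AAAAAAAAAADDD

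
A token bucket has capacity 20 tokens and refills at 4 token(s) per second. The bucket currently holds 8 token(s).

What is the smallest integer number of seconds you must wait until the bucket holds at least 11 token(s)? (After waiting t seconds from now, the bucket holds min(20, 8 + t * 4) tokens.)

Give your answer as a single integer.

Answer: 1

Derivation:
Need 8 + t * 4 >= 11, so t >= 3/4.
Smallest integer t = ceil(3/4) = 1.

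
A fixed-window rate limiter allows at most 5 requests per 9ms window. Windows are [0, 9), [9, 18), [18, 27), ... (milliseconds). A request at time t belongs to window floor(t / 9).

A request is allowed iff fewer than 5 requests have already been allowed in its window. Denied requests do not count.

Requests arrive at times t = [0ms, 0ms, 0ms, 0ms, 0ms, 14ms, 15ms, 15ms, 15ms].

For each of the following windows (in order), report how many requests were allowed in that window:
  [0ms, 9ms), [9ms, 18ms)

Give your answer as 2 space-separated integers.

Answer: 5 4

Derivation:
Processing requests:
  req#1 t=0ms (window 0): ALLOW
  req#2 t=0ms (window 0): ALLOW
  req#3 t=0ms (window 0): ALLOW
  req#4 t=0ms (window 0): ALLOW
  req#5 t=0ms (window 0): ALLOW
  req#6 t=14ms (window 1): ALLOW
  req#7 t=15ms (window 1): ALLOW
  req#8 t=15ms (window 1): ALLOW
  req#9 t=15ms (window 1): ALLOW

Allowed counts by window: 5 4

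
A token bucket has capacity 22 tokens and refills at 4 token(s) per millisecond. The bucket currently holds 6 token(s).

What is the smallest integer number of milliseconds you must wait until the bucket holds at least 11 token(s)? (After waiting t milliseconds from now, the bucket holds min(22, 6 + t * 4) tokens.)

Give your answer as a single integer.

Need 6 + t * 4 >= 11, so t >= 5/4.
Smallest integer t = ceil(5/4) = 2.

Answer: 2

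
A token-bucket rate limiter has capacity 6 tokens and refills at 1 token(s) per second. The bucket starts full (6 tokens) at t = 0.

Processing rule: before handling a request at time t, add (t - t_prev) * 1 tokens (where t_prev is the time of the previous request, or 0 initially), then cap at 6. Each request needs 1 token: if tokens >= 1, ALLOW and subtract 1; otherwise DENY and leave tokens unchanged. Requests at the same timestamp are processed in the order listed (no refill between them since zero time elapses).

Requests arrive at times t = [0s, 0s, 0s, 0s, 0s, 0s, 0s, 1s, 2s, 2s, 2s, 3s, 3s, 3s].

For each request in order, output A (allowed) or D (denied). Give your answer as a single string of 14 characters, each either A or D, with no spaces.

Answer: AAAAAADAADDADD

Derivation:
Simulating step by step:
  req#1 t=0s: ALLOW
  req#2 t=0s: ALLOW
  req#3 t=0s: ALLOW
  req#4 t=0s: ALLOW
  req#5 t=0s: ALLOW
  req#6 t=0s: ALLOW
  req#7 t=0s: DENY
  req#8 t=1s: ALLOW
  req#9 t=2s: ALLOW
  req#10 t=2s: DENY
  req#11 t=2s: DENY
  req#12 t=3s: ALLOW
  req#13 t=3s: DENY
  req#14 t=3s: DENY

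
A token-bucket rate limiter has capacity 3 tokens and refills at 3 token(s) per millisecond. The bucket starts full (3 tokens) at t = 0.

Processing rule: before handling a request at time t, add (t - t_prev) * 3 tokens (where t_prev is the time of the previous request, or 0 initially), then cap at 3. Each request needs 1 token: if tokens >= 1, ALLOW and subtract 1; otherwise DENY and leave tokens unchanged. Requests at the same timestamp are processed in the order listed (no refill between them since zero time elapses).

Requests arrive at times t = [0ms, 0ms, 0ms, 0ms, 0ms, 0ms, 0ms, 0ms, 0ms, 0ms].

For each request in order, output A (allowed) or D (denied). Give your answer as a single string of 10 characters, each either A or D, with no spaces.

Simulating step by step:
  req#1 t=0ms: ALLOW
  req#2 t=0ms: ALLOW
  req#3 t=0ms: ALLOW
  req#4 t=0ms: DENY
  req#5 t=0ms: DENY
  req#6 t=0ms: DENY
  req#7 t=0ms: DENY
  req#8 t=0ms: DENY
  req#9 t=0ms: DENY
  req#10 t=0ms: DENY

Answer: AAADDDDDDD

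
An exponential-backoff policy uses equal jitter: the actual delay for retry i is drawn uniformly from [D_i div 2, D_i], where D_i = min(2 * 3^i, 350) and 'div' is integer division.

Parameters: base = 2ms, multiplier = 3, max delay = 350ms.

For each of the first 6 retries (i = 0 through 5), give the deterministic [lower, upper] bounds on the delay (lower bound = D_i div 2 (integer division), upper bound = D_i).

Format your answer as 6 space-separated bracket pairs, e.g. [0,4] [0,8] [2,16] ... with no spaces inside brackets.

Answer: [1,2] [3,6] [9,18] [27,54] [81,162] [175,350]

Derivation:
Computing bounds per retry:
  i=0: D_i=min(2*3^0,350)=2, bounds=[1,2]
  i=1: D_i=min(2*3^1,350)=6, bounds=[3,6]
  i=2: D_i=min(2*3^2,350)=18, bounds=[9,18]
  i=3: D_i=min(2*3^3,350)=54, bounds=[27,54]
  i=4: D_i=min(2*3^4,350)=162, bounds=[81,162]
  i=5: D_i=min(2*3^5,350)=350, bounds=[175,350]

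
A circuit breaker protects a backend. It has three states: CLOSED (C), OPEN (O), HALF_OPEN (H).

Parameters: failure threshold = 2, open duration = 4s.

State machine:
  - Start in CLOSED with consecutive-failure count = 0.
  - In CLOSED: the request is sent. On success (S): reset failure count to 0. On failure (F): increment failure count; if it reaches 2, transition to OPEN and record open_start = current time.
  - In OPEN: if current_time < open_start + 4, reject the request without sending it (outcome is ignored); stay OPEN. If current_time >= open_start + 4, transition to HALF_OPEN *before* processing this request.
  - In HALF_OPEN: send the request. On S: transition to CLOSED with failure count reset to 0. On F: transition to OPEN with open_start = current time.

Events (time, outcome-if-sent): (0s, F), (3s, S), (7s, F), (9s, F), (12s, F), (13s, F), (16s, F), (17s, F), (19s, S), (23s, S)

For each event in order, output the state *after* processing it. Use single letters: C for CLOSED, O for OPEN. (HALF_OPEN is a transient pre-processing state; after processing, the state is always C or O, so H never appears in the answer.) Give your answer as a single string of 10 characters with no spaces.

Answer: CCCOOOOOOC

Derivation:
State after each event:
  event#1 t=0s outcome=F: state=CLOSED
  event#2 t=3s outcome=S: state=CLOSED
  event#3 t=7s outcome=F: state=CLOSED
  event#4 t=9s outcome=F: state=OPEN
  event#5 t=12s outcome=F: state=OPEN
  event#6 t=13s outcome=F: state=OPEN
  event#7 t=16s outcome=F: state=OPEN
  event#8 t=17s outcome=F: state=OPEN
  event#9 t=19s outcome=S: state=OPEN
  event#10 t=23s outcome=S: state=CLOSED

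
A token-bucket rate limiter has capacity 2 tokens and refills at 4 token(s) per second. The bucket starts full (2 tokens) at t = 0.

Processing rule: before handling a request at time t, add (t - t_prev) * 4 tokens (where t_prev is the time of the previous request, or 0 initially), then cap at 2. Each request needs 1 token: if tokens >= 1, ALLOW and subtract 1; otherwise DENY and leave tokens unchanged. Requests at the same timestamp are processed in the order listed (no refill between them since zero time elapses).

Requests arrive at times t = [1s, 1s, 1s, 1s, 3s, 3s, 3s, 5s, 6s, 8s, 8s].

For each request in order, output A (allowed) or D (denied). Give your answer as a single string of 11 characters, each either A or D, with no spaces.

Simulating step by step:
  req#1 t=1s: ALLOW
  req#2 t=1s: ALLOW
  req#3 t=1s: DENY
  req#4 t=1s: DENY
  req#5 t=3s: ALLOW
  req#6 t=3s: ALLOW
  req#7 t=3s: DENY
  req#8 t=5s: ALLOW
  req#9 t=6s: ALLOW
  req#10 t=8s: ALLOW
  req#11 t=8s: ALLOW

Answer: AADDAADAAAA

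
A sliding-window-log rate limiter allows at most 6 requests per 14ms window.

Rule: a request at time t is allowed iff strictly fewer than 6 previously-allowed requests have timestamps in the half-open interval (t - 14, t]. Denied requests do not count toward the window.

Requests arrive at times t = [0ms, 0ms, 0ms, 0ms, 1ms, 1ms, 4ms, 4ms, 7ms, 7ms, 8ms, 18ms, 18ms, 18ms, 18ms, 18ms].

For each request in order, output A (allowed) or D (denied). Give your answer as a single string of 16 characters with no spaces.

Answer: AAAAAADDDDDAAAAA

Derivation:
Tracking allowed requests in the window:
  req#1 t=0ms: ALLOW
  req#2 t=0ms: ALLOW
  req#3 t=0ms: ALLOW
  req#4 t=0ms: ALLOW
  req#5 t=1ms: ALLOW
  req#6 t=1ms: ALLOW
  req#7 t=4ms: DENY
  req#8 t=4ms: DENY
  req#9 t=7ms: DENY
  req#10 t=7ms: DENY
  req#11 t=8ms: DENY
  req#12 t=18ms: ALLOW
  req#13 t=18ms: ALLOW
  req#14 t=18ms: ALLOW
  req#15 t=18ms: ALLOW
  req#16 t=18ms: ALLOW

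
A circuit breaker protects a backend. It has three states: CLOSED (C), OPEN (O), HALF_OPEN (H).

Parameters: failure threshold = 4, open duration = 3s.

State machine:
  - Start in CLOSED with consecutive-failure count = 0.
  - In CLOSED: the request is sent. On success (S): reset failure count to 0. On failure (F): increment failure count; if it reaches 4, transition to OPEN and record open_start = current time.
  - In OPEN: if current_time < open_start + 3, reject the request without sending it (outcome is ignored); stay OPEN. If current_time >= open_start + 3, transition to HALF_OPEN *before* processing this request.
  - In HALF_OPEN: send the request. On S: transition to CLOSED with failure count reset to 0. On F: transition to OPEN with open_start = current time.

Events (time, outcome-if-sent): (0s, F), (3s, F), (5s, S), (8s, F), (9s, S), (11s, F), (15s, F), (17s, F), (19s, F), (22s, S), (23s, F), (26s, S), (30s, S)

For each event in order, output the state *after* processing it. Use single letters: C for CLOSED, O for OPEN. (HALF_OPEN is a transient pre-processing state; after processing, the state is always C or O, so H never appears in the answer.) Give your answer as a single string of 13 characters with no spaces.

Answer: CCCCCCCCOCCCC

Derivation:
State after each event:
  event#1 t=0s outcome=F: state=CLOSED
  event#2 t=3s outcome=F: state=CLOSED
  event#3 t=5s outcome=S: state=CLOSED
  event#4 t=8s outcome=F: state=CLOSED
  event#5 t=9s outcome=S: state=CLOSED
  event#6 t=11s outcome=F: state=CLOSED
  event#7 t=15s outcome=F: state=CLOSED
  event#8 t=17s outcome=F: state=CLOSED
  event#9 t=19s outcome=F: state=OPEN
  event#10 t=22s outcome=S: state=CLOSED
  event#11 t=23s outcome=F: state=CLOSED
  event#12 t=26s outcome=S: state=CLOSED
  event#13 t=30s outcome=S: state=CLOSED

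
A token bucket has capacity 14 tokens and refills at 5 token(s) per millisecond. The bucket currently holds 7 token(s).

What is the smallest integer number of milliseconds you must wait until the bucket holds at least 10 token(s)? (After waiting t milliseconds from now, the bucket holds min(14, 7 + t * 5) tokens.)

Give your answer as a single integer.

Need 7 + t * 5 >= 10, so t >= 3/5.
Smallest integer t = ceil(3/5) = 1.

Answer: 1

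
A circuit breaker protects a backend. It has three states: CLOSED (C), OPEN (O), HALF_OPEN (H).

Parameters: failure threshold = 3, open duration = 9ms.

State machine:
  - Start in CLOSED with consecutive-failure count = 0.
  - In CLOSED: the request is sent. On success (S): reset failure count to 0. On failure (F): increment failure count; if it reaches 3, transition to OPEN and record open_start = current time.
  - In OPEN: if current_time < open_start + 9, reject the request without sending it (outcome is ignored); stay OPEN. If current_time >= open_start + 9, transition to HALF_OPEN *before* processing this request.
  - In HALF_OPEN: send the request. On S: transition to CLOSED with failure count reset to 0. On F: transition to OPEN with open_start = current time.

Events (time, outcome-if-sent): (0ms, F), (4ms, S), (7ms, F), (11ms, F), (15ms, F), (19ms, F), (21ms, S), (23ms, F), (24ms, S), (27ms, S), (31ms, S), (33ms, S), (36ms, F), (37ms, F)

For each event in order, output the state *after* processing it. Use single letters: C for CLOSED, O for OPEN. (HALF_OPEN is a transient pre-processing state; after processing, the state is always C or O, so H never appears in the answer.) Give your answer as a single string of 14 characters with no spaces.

Answer: CCCCOOOOCCCCCC

Derivation:
State after each event:
  event#1 t=0ms outcome=F: state=CLOSED
  event#2 t=4ms outcome=S: state=CLOSED
  event#3 t=7ms outcome=F: state=CLOSED
  event#4 t=11ms outcome=F: state=CLOSED
  event#5 t=15ms outcome=F: state=OPEN
  event#6 t=19ms outcome=F: state=OPEN
  event#7 t=21ms outcome=S: state=OPEN
  event#8 t=23ms outcome=F: state=OPEN
  event#9 t=24ms outcome=S: state=CLOSED
  event#10 t=27ms outcome=S: state=CLOSED
  event#11 t=31ms outcome=S: state=CLOSED
  event#12 t=33ms outcome=S: state=CLOSED
  event#13 t=36ms outcome=F: state=CLOSED
  event#14 t=37ms outcome=F: state=CLOSED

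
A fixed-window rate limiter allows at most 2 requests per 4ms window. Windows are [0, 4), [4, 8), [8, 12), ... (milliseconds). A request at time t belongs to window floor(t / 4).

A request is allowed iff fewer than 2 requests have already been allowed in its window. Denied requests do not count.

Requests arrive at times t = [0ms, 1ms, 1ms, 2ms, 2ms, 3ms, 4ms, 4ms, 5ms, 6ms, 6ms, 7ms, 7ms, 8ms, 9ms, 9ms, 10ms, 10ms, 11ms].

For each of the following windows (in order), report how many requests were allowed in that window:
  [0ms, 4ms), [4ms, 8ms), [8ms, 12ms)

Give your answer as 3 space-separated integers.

Answer: 2 2 2

Derivation:
Processing requests:
  req#1 t=0ms (window 0): ALLOW
  req#2 t=1ms (window 0): ALLOW
  req#3 t=1ms (window 0): DENY
  req#4 t=2ms (window 0): DENY
  req#5 t=2ms (window 0): DENY
  req#6 t=3ms (window 0): DENY
  req#7 t=4ms (window 1): ALLOW
  req#8 t=4ms (window 1): ALLOW
  req#9 t=5ms (window 1): DENY
  req#10 t=6ms (window 1): DENY
  req#11 t=6ms (window 1): DENY
  req#12 t=7ms (window 1): DENY
  req#13 t=7ms (window 1): DENY
  req#14 t=8ms (window 2): ALLOW
  req#15 t=9ms (window 2): ALLOW
  req#16 t=9ms (window 2): DENY
  req#17 t=10ms (window 2): DENY
  req#18 t=10ms (window 2): DENY
  req#19 t=11ms (window 2): DENY

Allowed counts by window: 2 2 2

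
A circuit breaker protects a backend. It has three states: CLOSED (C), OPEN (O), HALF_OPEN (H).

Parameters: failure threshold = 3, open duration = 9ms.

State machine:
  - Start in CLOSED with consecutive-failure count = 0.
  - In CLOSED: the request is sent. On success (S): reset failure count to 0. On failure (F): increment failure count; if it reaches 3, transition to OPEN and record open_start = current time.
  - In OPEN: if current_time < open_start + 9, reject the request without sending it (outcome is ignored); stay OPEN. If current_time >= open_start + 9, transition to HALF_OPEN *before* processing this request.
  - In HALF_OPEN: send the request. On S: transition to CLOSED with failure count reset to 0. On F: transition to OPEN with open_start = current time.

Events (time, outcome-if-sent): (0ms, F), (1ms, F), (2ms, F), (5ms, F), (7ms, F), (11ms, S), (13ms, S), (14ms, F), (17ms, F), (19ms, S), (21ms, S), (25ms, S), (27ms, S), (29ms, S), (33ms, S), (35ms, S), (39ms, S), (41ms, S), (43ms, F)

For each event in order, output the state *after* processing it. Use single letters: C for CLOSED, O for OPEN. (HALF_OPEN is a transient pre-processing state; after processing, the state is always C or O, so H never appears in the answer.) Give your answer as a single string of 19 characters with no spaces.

Answer: CCOOOCCCCCCCCCCCCCC

Derivation:
State after each event:
  event#1 t=0ms outcome=F: state=CLOSED
  event#2 t=1ms outcome=F: state=CLOSED
  event#3 t=2ms outcome=F: state=OPEN
  event#4 t=5ms outcome=F: state=OPEN
  event#5 t=7ms outcome=F: state=OPEN
  event#6 t=11ms outcome=S: state=CLOSED
  event#7 t=13ms outcome=S: state=CLOSED
  event#8 t=14ms outcome=F: state=CLOSED
  event#9 t=17ms outcome=F: state=CLOSED
  event#10 t=19ms outcome=S: state=CLOSED
  event#11 t=21ms outcome=S: state=CLOSED
  event#12 t=25ms outcome=S: state=CLOSED
  event#13 t=27ms outcome=S: state=CLOSED
  event#14 t=29ms outcome=S: state=CLOSED
  event#15 t=33ms outcome=S: state=CLOSED
  event#16 t=35ms outcome=S: state=CLOSED
  event#17 t=39ms outcome=S: state=CLOSED
  event#18 t=41ms outcome=S: state=CLOSED
  event#19 t=43ms outcome=F: state=CLOSED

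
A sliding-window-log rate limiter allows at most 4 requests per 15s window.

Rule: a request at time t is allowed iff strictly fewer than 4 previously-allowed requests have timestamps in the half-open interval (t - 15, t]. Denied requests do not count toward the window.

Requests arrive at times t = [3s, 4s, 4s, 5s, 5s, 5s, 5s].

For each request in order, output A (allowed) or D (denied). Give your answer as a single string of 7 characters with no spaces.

Answer: AAAADDD

Derivation:
Tracking allowed requests in the window:
  req#1 t=3s: ALLOW
  req#2 t=4s: ALLOW
  req#3 t=4s: ALLOW
  req#4 t=5s: ALLOW
  req#5 t=5s: DENY
  req#6 t=5s: DENY
  req#7 t=5s: DENY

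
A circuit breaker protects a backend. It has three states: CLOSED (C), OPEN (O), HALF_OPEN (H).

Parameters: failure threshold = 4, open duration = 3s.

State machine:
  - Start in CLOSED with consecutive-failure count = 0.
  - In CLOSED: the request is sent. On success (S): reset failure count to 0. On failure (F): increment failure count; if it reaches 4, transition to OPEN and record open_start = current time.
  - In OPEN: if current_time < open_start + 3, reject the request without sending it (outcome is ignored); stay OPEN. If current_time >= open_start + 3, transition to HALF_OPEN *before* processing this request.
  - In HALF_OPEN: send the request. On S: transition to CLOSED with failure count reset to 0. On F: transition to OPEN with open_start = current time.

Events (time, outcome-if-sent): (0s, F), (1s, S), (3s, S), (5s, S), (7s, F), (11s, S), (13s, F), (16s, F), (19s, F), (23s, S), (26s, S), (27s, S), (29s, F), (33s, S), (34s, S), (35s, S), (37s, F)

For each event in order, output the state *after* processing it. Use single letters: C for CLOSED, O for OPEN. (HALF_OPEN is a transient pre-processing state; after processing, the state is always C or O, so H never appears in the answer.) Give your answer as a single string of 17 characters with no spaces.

Answer: CCCCCCCCCCCCCCCCC

Derivation:
State after each event:
  event#1 t=0s outcome=F: state=CLOSED
  event#2 t=1s outcome=S: state=CLOSED
  event#3 t=3s outcome=S: state=CLOSED
  event#4 t=5s outcome=S: state=CLOSED
  event#5 t=7s outcome=F: state=CLOSED
  event#6 t=11s outcome=S: state=CLOSED
  event#7 t=13s outcome=F: state=CLOSED
  event#8 t=16s outcome=F: state=CLOSED
  event#9 t=19s outcome=F: state=CLOSED
  event#10 t=23s outcome=S: state=CLOSED
  event#11 t=26s outcome=S: state=CLOSED
  event#12 t=27s outcome=S: state=CLOSED
  event#13 t=29s outcome=F: state=CLOSED
  event#14 t=33s outcome=S: state=CLOSED
  event#15 t=34s outcome=S: state=CLOSED
  event#16 t=35s outcome=S: state=CLOSED
  event#17 t=37s outcome=F: state=CLOSED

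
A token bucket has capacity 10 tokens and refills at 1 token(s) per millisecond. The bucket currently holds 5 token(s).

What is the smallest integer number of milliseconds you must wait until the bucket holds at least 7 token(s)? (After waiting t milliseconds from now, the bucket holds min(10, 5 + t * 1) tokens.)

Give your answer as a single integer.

Answer: 2

Derivation:
Need 5 + t * 1 >= 7, so t >= 2/1.
Smallest integer t = ceil(2/1) = 2.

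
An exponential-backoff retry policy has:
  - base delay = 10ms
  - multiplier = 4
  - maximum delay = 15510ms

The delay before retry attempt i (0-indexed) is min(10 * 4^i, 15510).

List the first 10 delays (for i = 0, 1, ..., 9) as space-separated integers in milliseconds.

Computing each delay:
  i=0: min(10*4^0, 15510) = 10
  i=1: min(10*4^1, 15510) = 40
  i=2: min(10*4^2, 15510) = 160
  i=3: min(10*4^3, 15510) = 640
  i=4: min(10*4^4, 15510) = 2560
  i=5: min(10*4^5, 15510) = 10240
  i=6: min(10*4^6, 15510) = 15510
  i=7: min(10*4^7, 15510) = 15510
  i=8: min(10*4^8, 15510) = 15510
  i=9: min(10*4^9, 15510) = 15510

Answer: 10 40 160 640 2560 10240 15510 15510 15510 15510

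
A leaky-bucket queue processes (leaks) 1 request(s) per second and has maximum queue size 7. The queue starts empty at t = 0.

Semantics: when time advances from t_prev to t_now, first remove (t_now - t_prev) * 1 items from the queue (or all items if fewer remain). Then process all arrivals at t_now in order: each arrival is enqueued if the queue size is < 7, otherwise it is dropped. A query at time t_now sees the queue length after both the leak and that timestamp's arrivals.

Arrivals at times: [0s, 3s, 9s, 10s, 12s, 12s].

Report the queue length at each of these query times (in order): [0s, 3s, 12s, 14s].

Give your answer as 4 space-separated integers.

Answer: 1 1 2 0

Derivation:
Queue lengths at query times:
  query t=0s: backlog = 1
  query t=3s: backlog = 1
  query t=12s: backlog = 2
  query t=14s: backlog = 0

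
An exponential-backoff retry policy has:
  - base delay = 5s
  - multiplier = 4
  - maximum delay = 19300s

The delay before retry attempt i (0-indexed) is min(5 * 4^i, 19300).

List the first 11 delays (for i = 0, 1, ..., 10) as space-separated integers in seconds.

Answer: 5 20 80 320 1280 5120 19300 19300 19300 19300 19300

Derivation:
Computing each delay:
  i=0: min(5*4^0, 19300) = 5
  i=1: min(5*4^1, 19300) = 20
  i=2: min(5*4^2, 19300) = 80
  i=3: min(5*4^3, 19300) = 320
  i=4: min(5*4^4, 19300) = 1280
  i=5: min(5*4^5, 19300) = 5120
  i=6: min(5*4^6, 19300) = 19300
  i=7: min(5*4^7, 19300) = 19300
  i=8: min(5*4^8, 19300) = 19300
  i=9: min(5*4^9, 19300) = 19300
  i=10: min(5*4^10, 19300) = 19300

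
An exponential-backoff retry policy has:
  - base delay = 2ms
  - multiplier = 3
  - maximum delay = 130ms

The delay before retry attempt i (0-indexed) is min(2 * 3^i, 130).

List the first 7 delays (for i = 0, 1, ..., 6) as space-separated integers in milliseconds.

Computing each delay:
  i=0: min(2*3^0, 130) = 2
  i=1: min(2*3^1, 130) = 6
  i=2: min(2*3^2, 130) = 18
  i=3: min(2*3^3, 130) = 54
  i=4: min(2*3^4, 130) = 130
  i=5: min(2*3^5, 130) = 130
  i=6: min(2*3^6, 130) = 130

Answer: 2 6 18 54 130 130 130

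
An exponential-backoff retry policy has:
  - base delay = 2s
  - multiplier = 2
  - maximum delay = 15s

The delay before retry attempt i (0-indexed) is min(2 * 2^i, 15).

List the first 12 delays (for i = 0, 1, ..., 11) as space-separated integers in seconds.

Computing each delay:
  i=0: min(2*2^0, 15) = 2
  i=1: min(2*2^1, 15) = 4
  i=2: min(2*2^2, 15) = 8
  i=3: min(2*2^3, 15) = 15
  i=4: min(2*2^4, 15) = 15
  i=5: min(2*2^5, 15) = 15
  i=6: min(2*2^6, 15) = 15
  i=7: min(2*2^7, 15) = 15
  i=8: min(2*2^8, 15) = 15
  i=9: min(2*2^9, 15) = 15
  i=10: min(2*2^10, 15) = 15
  i=11: min(2*2^11, 15) = 15

Answer: 2 4 8 15 15 15 15 15 15 15 15 15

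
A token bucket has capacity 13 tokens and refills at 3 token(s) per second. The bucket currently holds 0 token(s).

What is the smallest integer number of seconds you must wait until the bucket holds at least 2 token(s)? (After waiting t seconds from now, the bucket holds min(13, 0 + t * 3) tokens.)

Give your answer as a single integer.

Answer: 1

Derivation:
Need 0 + t * 3 >= 2, so t >= 2/3.
Smallest integer t = ceil(2/3) = 1.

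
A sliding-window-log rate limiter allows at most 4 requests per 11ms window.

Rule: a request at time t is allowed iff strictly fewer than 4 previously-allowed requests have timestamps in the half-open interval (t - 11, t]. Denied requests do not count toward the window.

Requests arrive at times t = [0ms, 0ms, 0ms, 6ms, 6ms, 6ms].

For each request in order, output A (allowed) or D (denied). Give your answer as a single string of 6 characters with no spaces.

Answer: AAAADD

Derivation:
Tracking allowed requests in the window:
  req#1 t=0ms: ALLOW
  req#2 t=0ms: ALLOW
  req#3 t=0ms: ALLOW
  req#4 t=6ms: ALLOW
  req#5 t=6ms: DENY
  req#6 t=6ms: DENY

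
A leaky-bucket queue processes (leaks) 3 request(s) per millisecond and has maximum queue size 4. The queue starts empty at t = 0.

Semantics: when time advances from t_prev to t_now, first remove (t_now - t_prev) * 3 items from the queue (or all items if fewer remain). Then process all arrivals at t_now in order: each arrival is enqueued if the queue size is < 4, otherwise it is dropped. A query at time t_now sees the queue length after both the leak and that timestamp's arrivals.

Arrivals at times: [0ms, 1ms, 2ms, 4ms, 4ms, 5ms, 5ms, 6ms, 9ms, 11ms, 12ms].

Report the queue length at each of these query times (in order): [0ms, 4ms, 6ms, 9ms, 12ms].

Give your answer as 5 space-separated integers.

Answer: 1 2 1 1 1

Derivation:
Queue lengths at query times:
  query t=0ms: backlog = 1
  query t=4ms: backlog = 2
  query t=6ms: backlog = 1
  query t=9ms: backlog = 1
  query t=12ms: backlog = 1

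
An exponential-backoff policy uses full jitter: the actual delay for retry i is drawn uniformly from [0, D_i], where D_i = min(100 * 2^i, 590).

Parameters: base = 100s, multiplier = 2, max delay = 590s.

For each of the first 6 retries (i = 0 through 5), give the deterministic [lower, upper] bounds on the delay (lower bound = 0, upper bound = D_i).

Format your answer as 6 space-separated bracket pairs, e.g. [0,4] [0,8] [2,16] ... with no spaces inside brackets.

Computing bounds per retry:
  i=0: D_i=min(100*2^0,590)=100, bounds=[0,100]
  i=1: D_i=min(100*2^1,590)=200, bounds=[0,200]
  i=2: D_i=min(100*2^2,590)=400, bounds=[0,400]
  i=3: D_i=min(100*2^3,590)=590, bounds=[0,590]
  i=4: D_i=min(100*2^4,590)=590, bounds=[0,590]
  i=5: D_i=min(100*2^5,590)=590, bounds=[0,590]

Answer: [0,100] [0,200] [0,400] [0,590] [0,590] [0,590]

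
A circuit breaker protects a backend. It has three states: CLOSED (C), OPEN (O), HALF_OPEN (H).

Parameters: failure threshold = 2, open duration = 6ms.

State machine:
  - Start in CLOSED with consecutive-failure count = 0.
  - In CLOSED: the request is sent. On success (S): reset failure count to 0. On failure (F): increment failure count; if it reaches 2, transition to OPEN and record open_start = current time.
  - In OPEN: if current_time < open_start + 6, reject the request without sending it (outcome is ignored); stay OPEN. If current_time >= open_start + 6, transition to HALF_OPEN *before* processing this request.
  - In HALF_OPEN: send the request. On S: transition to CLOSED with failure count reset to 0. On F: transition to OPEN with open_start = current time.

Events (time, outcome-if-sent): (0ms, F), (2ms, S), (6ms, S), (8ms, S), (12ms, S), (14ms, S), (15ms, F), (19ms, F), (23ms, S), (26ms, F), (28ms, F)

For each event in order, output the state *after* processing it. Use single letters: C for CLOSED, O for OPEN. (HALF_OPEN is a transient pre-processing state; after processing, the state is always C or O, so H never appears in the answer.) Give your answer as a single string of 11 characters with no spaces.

State after each event:
  event#1 t=0ms outcome=F: state=CLOSED
  event#2 t=2ms outcome=S: state=CLOSED
  event#3 t=6ms outcome=S: state=CLOSED
  event#4 t=8ms outcome=S: state=CLOSED
  event#5 t=12ms outcome=S: state=CLOSED
  event#6 t=14ms outcome=S: state=CLOSED
  event#7 t=15ms outcome=F: state=CLOSED
  event#8 t=19ms outcome=F: state=OPEN
  event#9 t=23ms outcome=S: state=OPEN
  event#10 t=26ms outcome=F: state=OPEN
  event#11 t=28ms outcome=F: state=OPEN

Answer: CCCCCCCOOOO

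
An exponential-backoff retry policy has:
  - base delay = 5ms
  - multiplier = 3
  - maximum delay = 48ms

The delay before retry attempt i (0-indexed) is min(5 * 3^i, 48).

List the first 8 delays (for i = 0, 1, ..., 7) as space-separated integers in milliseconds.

Answer: 5 15 45 48 48 48 48 48

Derivation:
Computing each delay:
  i=0: min(5*3^0, 48) = 5
  i=1: min(5*3^1, 48) = 15
  i=2: min(5*3^2, 48) = 45
  i=3: min(5*3^3, 48) = 48
  i=4: min(5*3^4, 48) = 48
  i=5: min(5*3^5, 48) = 48
  i=6: min(5*3^6, 48) = 48
  i=7: min(5*3^7, 48) = 48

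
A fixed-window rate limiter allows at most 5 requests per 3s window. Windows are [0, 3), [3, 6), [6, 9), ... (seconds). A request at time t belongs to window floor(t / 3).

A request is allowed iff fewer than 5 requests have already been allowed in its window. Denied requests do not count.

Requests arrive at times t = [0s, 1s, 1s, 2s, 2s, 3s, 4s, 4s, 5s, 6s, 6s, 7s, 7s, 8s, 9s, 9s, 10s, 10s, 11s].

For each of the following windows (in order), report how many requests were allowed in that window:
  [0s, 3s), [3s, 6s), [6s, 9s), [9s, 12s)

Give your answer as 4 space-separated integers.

Answer: 5 4 5 5

Derivation:
Processing requests:
  req#1 t=0s (window 0): ALLOW
  req#2 t=1s (window 0): ALLOW
  req#3 t=1s (window 0): ALLOW
  req#4 t=2s (window 0): ALLOW
  req#5 t=2s (window 0): ALLOW
  req#6 t=3s (window 1): ALLOW
  req#7 t=4s (window 1): ALLOW
  req#8 t=4s (window 1): ALLOW
  req#9 t=5s (window 1): ALLOW
  req#10 t=6s (window 2): ALLOW
  req#11 t=6s (window 2): ALLOW
  req#12 t=7s (window 2): ALLOW
  req#13 t=7s (window 2): ALLOW
  req#14 t=8s (window 2): ALLOW
  req#15 t=9s (window 3): ALLOW
  req#16 t=9s (window 3): ALLOW
  req#17 t=10s (window 3): ALLOW
  req#18 t=10s (window 3): ALLOW
  req#19 t=11s (window 3): ALLOW

Allowed counts by window: 5 4 5 5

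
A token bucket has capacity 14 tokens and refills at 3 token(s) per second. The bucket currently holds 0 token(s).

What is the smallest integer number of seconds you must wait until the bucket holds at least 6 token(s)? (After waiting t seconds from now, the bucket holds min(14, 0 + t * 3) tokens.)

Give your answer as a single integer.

Answer: 2

Derivation:
Need 0 + t * 3 >= 6, so t >= 6/3.
Smallest integer t = ceil(6/3) = 2.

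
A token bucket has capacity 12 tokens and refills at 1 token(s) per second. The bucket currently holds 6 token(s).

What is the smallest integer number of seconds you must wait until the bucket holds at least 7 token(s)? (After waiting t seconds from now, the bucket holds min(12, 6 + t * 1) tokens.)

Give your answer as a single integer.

Answer: 1

Derivation:
Need 6 + t * 1 >= 7, so t >= 1/1.
Smallest integer t = ceil(1/1) = 1.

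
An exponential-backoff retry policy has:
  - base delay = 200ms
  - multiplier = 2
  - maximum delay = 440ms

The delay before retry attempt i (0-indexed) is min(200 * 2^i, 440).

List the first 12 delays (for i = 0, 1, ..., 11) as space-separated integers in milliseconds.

Answer: 200 400 440 440 440 440 440 440 440 440 440 440

Derivation:
Computing each delay:
  i=0: min(200*2^0, 440) = 200
  i=1: min(200*2^1, 440) = 400
  i=2: min(200*2^2, 440) = 440
  i=3: min(200*2^3, 440) = 440
  i=4: min(200*2^4, 440) = 440
  i=5: min(200*2^5, 440) = 440
  i=6: min(200*2^6, 440) = 440
  i=7: min(200*2^7, 440) = 440
  i=8: min(200*2^8, 440) = 440
  i=9: min(200*2^9, 440) = 440
  i=10: min(200*2^10, 440) = 440
  i=11: min(200*2^11, 440) = 440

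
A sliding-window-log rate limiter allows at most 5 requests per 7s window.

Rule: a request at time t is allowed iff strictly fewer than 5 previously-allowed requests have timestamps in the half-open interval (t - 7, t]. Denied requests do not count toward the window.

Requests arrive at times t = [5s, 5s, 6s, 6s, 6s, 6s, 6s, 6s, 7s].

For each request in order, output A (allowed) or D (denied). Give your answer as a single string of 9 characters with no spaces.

Answer: AAAAADDDD

Derivation:
Tracking allowed requests in the window:
  req#1 t=5s: ALLOW
  req#2 t=5s: ALLOW
  req#3 t=6s: ALLOW
  req#4 t=6s: ALLOW
  req#5 t=6s: ALLOW
  req#6 t=6s: DENY
  req#7 t=6s: DENY
  req#8 t=6s: DENY
  req#9 t=7s: DENY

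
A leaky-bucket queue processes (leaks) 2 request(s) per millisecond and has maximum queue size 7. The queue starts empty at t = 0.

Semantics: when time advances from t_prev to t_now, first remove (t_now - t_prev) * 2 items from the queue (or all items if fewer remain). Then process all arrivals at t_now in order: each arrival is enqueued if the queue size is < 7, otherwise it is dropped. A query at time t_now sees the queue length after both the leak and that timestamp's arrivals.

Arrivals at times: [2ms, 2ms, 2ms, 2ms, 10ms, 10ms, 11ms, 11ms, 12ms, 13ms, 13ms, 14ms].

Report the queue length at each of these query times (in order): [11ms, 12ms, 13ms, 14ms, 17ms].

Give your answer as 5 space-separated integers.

Queue lengths at query times:
  query t=11ms: backlog = 2
  query t=12ms: backlog = 1
  query t=13ms: backlog = 2
  query t=14ms: backlog = 1
  query t=17ms: backlog = 0

Answer: 2 1 2 1 0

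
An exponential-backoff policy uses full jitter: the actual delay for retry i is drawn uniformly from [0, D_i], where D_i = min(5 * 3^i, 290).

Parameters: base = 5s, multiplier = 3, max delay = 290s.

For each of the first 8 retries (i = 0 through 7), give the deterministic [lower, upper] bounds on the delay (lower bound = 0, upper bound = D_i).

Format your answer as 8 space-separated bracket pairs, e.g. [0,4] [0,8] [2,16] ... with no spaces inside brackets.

Computing bounds per retry:
  i=0: D_i=min(5*3^0,290)=5, bounds=[0,5]
  i=1: D_i=min(5*3^1,290)=15, bounds=[0,15]
  i=2: D_i=min(5*3^2,290)=45, bounds=[0,45]
  i=3: D_i=min(5*3^3,290)=135, bounds=[0,135]
  i=4: D_i=min(5*3^4,290)=290, bounds=[0,290]
  i=5: D_i=min(5*3^5,290)=290, bounds=[0,290]
  i=6: D_i=min(5*3^6,290)=290, bounds=[0,290]
  i=7: D_i=min(5*3^7,290)=290, bounds=[0,290]

Answer: [0,5] [0,15] [0,45] [0,135] [0,290] [0,290] [0,290] [0,290]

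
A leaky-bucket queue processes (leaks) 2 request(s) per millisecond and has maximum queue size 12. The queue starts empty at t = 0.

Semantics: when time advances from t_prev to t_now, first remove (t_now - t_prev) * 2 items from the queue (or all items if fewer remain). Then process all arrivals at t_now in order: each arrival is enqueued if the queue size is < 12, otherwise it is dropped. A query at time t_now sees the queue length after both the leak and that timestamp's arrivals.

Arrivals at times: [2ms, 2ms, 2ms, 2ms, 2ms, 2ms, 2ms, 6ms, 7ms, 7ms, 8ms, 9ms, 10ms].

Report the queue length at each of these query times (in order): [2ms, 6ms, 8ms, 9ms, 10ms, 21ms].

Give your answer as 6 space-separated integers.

Queue lengths at query times:
  query t=2ms: backlog = 7
  query t=6ms: backlog = 1
  query t=8ms: backlog = 1
  query t=9ms: backlog = 1
  query t=10ms: backlog = 1
  query t=21ms: backlog = 0

Answer: 7 1 1 1 1 0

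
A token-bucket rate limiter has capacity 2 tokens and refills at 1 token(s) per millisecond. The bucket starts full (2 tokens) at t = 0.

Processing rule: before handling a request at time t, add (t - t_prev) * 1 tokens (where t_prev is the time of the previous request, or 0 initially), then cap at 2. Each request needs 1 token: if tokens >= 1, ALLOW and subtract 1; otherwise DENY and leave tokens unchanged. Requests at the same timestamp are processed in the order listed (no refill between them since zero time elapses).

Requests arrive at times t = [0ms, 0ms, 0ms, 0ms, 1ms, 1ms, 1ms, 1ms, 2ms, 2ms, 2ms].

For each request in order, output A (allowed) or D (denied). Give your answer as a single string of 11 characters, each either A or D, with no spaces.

Simulating step by step:
  req#1 t=0ms: ALLOW
  req#2 t=0ms: ALLOW
  req#3 t=0ms: DENY
  req#4 t=0ms: DENY
  req#5 t=1ms: ALLOW
  req#6 t=1ms: DENY
  req#7 t=1ms: DENY
  req#8 t=1ms: DENY
  req#9 t=2ms: ALLOW
  req#10 t=2ms: DENY
  req#11 t=2ms: DENY

Answer: AADDADDDADD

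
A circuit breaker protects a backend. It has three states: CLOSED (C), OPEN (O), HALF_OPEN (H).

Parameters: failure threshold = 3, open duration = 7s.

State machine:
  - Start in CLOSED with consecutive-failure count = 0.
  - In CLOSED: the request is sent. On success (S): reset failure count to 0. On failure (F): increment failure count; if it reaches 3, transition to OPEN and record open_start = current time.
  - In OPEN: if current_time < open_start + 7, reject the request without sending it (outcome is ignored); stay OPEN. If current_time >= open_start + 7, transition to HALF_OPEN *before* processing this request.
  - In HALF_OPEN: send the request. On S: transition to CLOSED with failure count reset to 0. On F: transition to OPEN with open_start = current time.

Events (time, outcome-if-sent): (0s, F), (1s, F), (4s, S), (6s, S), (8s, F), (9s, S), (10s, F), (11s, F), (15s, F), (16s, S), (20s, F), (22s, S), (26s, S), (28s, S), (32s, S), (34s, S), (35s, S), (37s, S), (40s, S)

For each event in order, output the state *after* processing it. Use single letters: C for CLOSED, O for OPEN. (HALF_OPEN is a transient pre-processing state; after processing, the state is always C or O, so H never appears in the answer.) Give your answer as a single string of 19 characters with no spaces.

State after each event:
  event#1 t=0s outcome=F: state=CLOSED
  event#2 t=1s outcome=F: state=CLOSED
  event#3 t=4s outcome=S: state=CLOSED
  event#4 t=6s outcome=S: state=CLOSED
  event#5 t=8s outcome=F: state=CLOSED
  event#6 t=9s outcome=S: state=CLOSED
  event#7 t=10s outcome=F: state=CLOSED
  event#8 t=11s outcome=F: state=CLOSED
  event#9 t=15s outcome=F: state=OPEN
  event#10 t=16s outcome=S: state=OPEN
  event#11 t=20s outcome=F: state=OPEN
  event#12 t=22s outcome=S: state=CLOSED
  event#13 t=26s outcome=S: state=CLOSED
  event#14 t=28s outcome=S: state=CLOSED
  event#15 t=32s outcome=S: state=CLOSED
  event#16 t=34s outcome=S: state=CLOSED
  event#17 t=35s outcome=S: state=CLOSED
  event#18 t=37s outcome=S: state=CLOSED
  event#19 t=40s outcome=S: state=CLOSED

Answer: CCCCCCCCOOOCCCCCCCC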